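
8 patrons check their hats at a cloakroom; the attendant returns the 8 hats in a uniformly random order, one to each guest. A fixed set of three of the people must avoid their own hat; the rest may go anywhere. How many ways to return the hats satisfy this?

Let A_j be the event that the j-th constrained one is fixed. By inclusion-exclusion over the 3 events:
Σ_{j=0}^{3} (-1)^j C(3,j)(8-j)!
= C(3,0)·8! - C(3,1)·7! + C(3,2)·6! - C(3,3)·5!
= 40320 - 15120 + 2160 - 120
= 27240

27240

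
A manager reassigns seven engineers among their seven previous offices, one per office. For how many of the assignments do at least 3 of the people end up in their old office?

Sum C(7,i)·!(7-i) for i = 3..7:
  i=3: C(7,3)·!4 = 35·9 = 315
  i=4: C(7,4)·!3 = 35·2 = 70
  i=5: C(7,5)·!2 = 21·1 = 21
  i=6: C(7,6)·!1 = 7·0 = 0
  i=7: C(7,7)·!0 = 1·1 = 1
Total = 407.

407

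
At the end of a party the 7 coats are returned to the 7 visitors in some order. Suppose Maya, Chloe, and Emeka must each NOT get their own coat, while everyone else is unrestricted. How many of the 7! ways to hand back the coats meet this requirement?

3216

Let A_j be the event that the j-th constrained one is fixed. By inclusion-exclusion over the 3 events:
Σ_{j=0}^{3} (-1)^j C(3,j)(7-j)!
= C(3,0)·7! - C(3,1)·6! + C(3,2)·5! - C(3,3)·4!
= 5040 - 2160 + 360 - 24
= 3216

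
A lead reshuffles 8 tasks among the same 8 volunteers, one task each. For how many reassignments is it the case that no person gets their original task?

14833

!8 is the nearest integer to 8!/e.
8! = 40320, and 40320/e ≈ 14832.90, so !8 = 14833.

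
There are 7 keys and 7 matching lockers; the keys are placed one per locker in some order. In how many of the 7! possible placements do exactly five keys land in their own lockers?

Pick the 5 fixed positions: C(7,5) = 21 ways.
The other 2 form a derangement: !2 = 1.
Total: 21 × 1 = 21.

21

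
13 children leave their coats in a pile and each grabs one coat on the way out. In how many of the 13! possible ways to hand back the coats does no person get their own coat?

The number of derangements of 13 is !13 = Σ_{k=0}^{13} (-1)^k·13!/k!
= 13! - 13!/1! + 13!/2! - 13!/3! + 13!/4! - 13!/5! + 13!/6! - 13!/7! + 13!/8! - 13!/9! + 13!/10! - 13!/11! + 13!/12! - 13!/13!
= 6227020800 - 6227020800 + 3113510400 - 1037836800 + 259459200 - 51891840 + 8648640 - 1235520 + 154440 - 17160 + 1716 - 156 + 13 - 1
= 2290792932

2290792932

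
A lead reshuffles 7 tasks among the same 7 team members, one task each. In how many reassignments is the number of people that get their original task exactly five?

Pick the 5 fixed positions: C(7,5) = 21 ways.
The other 2 form a derangement: !2 = 1.
Total: 21 × 1 = 21.

21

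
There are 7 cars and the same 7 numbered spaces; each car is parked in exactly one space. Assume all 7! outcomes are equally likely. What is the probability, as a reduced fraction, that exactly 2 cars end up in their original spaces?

Favorable outcomes: C(7,2)·!5 = 21·44 = 924.
Total outcomes: 7! = 5040.
Probability = 924/5040 = 11/60.

11/60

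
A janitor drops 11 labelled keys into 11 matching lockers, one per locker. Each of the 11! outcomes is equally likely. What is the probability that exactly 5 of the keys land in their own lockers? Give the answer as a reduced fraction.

53/17280

Favorable outcomes: C(11,5)·!6 = 462·265 = 122430.
Total outcomes: 11! = 39916800.
Probability = 122430/39916800 = 53/17280.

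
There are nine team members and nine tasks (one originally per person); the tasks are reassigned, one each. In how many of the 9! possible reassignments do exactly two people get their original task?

66744

Choose which 2 of the 9 are fixed: C(9,2) = 36.
The remaining 7 must be deranged: !7 = 1854.
Total: 36 × 1854 = 66744.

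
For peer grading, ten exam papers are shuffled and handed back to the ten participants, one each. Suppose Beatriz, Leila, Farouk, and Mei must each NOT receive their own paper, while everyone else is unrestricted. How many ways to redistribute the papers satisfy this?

2399760

Inclusion-exclusion on the 4 forbidden self-matches:
Σ_{j=0}^{4} (-1)^j C(4,j)(10-j)!
= C(4,0)·10! - C(4,1)·9! + C(4,2)·8! - C(4,3)·7! + C(4,4)·6!
= 3628800 - 1451520 + 241920 - 20160 + 720
= 2399760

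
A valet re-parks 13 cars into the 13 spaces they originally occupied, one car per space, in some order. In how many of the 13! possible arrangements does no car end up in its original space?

2290792932

The subfactorial !13 = [13!/e] (nearest integer).
13! = 6227020800, and 6227020800/e ≈ 2290792932.07, so !13 = 2290792932.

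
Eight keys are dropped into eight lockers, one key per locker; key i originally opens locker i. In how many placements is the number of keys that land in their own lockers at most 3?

39549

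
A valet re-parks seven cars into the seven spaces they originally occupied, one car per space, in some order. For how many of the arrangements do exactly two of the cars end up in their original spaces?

924

Choose which 2 of the 7 are fixed: C(7,2) = 21.
The other 5 form a derangement: !5 = 44.
Total: 21 × 44 = 924.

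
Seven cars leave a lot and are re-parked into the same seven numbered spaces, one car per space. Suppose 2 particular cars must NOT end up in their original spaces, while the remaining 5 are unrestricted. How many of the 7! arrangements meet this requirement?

Let A_j be the event that the j-th constrained one is fixed. By inclusion-exclusion over the 2 events:
Σ_{j=0}^{2} (-1)^j C(2,j)(7-j)!
= C(2,0)·7! - C(2,1)·6! + C(2,2)·5!
= 5040 - 1440 + 120
= 3720

3720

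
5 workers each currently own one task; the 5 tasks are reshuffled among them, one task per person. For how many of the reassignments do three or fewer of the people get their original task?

119

Sum C(5,i)·!(5-i) for i = 0..3:
  i=0: C(5,0)·!5 = 1·44 = 44
  i=1: C(5,1)·!4 = 5·9 = 45
  i=2: C(5,2)·!3 = 10·2 = 20
  i=3: C(5,3)·!2 = 10·1 = 10
Total = 119.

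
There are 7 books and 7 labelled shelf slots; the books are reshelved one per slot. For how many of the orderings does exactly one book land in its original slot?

1855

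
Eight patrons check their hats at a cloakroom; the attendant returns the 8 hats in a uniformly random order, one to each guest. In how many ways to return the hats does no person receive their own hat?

14833

Use !n = (n-1)(!(n-1) + !(n-2)).
!8 = 7·(1854 + 265) = 7·2119 = 14833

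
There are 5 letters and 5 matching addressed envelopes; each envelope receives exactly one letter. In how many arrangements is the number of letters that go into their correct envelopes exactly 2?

20

Pick the 2 fixed positions: C(5,2) = 10 ways.
The remaining 3 must be deranged: !3 = 2.
Total: 10 × 2 = 20.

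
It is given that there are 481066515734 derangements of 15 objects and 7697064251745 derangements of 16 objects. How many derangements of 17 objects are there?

!17 = (17-1)·(!16 + !15) = 16·(7697064251745 + 481066515734) = 16·8178130767479 = 130850092279664.

130850092279664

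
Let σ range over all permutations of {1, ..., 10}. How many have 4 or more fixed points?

68914

Sum C(10,i)·!(10-i) for i = 4..10:
  i=4: C(10,4)·!6 = 210·265 = 55650
  i=5: C(10,5)·!5 = 252·44 = 11088
  i=6: C(10,6)·!4 = 210·9 = 1890
  i=7: C(10,7)·!3 = 120·2 = 240
  i=8: C(10,8)·!2 = 45·1 = 45
  i=9: C(10,9)·!1 = 10·0 = 0
  i=10: C(10,10)·!0 = 1·1 = 1
Total = 68914.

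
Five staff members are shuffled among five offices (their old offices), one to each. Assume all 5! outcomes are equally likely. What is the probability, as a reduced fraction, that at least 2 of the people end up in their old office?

31/120

Favorable outcomes: Σ_{i≥2} C(5,i)·!(5-i) = 10·2 + 10·1 + 5·0 + 1·1 = 31.
Total outcomes: 5! = 120.
Probability = 31/120 = 31/120.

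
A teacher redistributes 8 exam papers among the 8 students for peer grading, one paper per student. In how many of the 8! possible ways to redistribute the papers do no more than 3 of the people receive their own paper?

39549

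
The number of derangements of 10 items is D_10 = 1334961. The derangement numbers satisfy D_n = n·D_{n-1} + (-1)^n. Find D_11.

D_11 = 11·1334961 - 1 = 14684570.

14684570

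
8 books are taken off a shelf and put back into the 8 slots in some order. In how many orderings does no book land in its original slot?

14833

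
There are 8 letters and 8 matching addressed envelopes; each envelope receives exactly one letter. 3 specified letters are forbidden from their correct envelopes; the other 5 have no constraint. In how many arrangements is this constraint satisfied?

Inclusion-exclusion on the 3 forbidden self-matches:
Σ_{j=0}^{3} (-1)^j C(3,j)(8-j)!
= C(3,0)·8! - C(3,1)·7! + C(3,2)·6! - C(3,3)·5!
= 40320 - 15120 + 2160 - 120
= 27240

27240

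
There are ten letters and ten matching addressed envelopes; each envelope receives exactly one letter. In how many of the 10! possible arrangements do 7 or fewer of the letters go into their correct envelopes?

3628754

Sum C(10,i)·!(10-i) for i = 0..7:
  i=0: C(10,0)·!10 = 1·1334961 = 1334961
  i=1: C(10,1)·!9 = 10·133496 = 1334960
  i=2: C(10,2)·!8 = 45·14833 = 667485
  i=3: C(10,3)·!7 = 120·1854 = 222480
  i=4: C(10,4)·!6 = 210·265 = 55650
  i=5: C(10,5)·!5 = 252·44 = 11088
  i=6: C(10,6)·!4 = 210·9 = 1890
  i=7: C(10,7)·!3 = 120·2 = 240
Total = 3628754.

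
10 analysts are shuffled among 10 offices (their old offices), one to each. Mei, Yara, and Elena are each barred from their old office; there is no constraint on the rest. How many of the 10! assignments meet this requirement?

Let A_j be the event that the j-th constrained one is fixed. By inclusion-exclusion over the 3 events:
Σ_{j=0}^{3} (-1)^j C(3,j)(10-j)!
= C(3,0)·10! - C(3,1)·9! + C(3,2)·8! - C(3,3)·7!
= 3628800 - 1088640 + 120960 - 5040
= 2656080

2656080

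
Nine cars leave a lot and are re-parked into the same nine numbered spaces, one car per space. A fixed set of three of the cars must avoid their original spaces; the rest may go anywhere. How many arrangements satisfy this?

256320

Inclusion-exclusion on the 3 forbidden self-matches:
Σ_{j=0}^{3} (-1)^j C(3,j)(9-j)!
= C(3,0)·9! - C(3,1)·8! + C(3,2)·7! - C(3,3)·6!
= 362880 - 120960 + 15120 - 720
= 256320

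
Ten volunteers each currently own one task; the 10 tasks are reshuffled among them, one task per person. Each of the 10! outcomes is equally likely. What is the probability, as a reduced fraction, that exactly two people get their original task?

2119/11520

Favorable outcomes: C(10,2)·!8 = 45·14833 = 667485.
Total outcomes: 10! = 3628800.
Probability = 667485/3628800 = 2119/11520.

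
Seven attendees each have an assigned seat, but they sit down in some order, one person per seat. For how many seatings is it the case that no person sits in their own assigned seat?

!7 = 7! · Σ_{k=0}^{7} (-1)^k/k!
= 7! - 7!/1! + 7!/2! - 7!/3! + 7!/4! - 7!/5! + 7!/6! - 7!/7!
= 5040 - 5040 + 2520 - 840 + 210 - 42 + 7 - 1
= 1854

1854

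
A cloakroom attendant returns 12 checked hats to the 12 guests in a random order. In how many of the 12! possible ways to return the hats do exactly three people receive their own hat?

29369120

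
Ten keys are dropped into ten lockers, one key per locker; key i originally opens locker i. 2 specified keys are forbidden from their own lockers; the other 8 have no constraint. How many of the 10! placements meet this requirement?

2943360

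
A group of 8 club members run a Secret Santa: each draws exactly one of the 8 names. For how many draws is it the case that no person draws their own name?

14833

By inclusion-exclusion, !8 = Σ (-1)^k · 8!/k! for k=0..8
= 8! - 8!/1! + 8!/2! - 8!/3! + 8!/4! - 8!/5! + 8!/6! - 8!/7! + 8!/8!
= 40320 - 40320 + 20160 - 6720 + 1680 - 336 + 56 - 8 + 1
= 14833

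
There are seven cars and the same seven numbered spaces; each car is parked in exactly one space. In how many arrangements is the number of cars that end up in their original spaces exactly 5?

Pick the 5 fixed positions: C(7,5) = 21 ways.
The remaining 2 must be deranged: !2 = 1.
Total: 21 × 1 = 21.

21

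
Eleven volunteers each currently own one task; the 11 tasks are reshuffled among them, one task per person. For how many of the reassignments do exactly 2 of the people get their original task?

7342280

Pick the 2 fixed positions: C(11,2) = 55 ways.
The other 9 form a derangement: !9 = 133496.
Total: 55 × 133496 = 7342280.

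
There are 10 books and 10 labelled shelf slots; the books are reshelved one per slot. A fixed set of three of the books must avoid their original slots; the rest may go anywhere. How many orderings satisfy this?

Inclusion-exclusion on the 3 forbidden self-matches:
Σ_{j=0}^{3} (-1)^j C(3,j)(10-j)!
= C(3,0)·10! - C(3,1)·9! + C(3,2)·8! - C(3,3)·7!
= 3628800 - 1088640 + 120960 - 5040
= 2656080

2656080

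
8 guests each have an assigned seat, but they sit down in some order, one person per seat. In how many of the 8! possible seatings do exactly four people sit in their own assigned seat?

Choose which 4 of the 8 are fixed: C(8,4) = 70.
The remaining 4 must be deranged: !4 = 9.
Total: 70 × 9 = 630.

630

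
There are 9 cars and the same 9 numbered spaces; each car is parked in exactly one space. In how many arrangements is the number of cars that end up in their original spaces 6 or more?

Sum C(9,i)·!(9-i) for i = 6..9:
  i=6: C(9,6)·!3 = 84·2 = 168
  i=7: C(9,7)·!2 = 36·1 = 36
  i=8: C(9,8)·!1 = 9·0 = 0
  i=9: C(9,9)·!0 = 1·1 = 1
Total = 205.

205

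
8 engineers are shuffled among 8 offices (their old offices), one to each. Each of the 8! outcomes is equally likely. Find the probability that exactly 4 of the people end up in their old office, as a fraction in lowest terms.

Favorable outcomes: C(8,4)·!4 = 70·9 = 630.
Total outcomes: 8! = 40320.
Probability = 630/40320 = 1/64.

1/64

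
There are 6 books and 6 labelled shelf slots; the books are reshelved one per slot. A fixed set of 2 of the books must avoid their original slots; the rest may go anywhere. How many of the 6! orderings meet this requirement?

504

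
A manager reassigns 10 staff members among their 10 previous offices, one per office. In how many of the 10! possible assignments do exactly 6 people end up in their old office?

1890

Choose which 6 of the 10 are fixed: C(10,6) = 210.
The other 4 form a derangement: !4 = 9.
Total: 210 × 9 = 1890.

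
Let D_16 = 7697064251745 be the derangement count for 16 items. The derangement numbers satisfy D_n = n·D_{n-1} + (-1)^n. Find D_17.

130850092279664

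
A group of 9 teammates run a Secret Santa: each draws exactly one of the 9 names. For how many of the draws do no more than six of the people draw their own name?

362843

Sum C(9,i)·!(9-i) for i = 0..6:
  i=0: C(9,0)·!9 = 1·133496 = 133496
  i=1: C(9,1)·!8 = 9·14833 = 133497
  i=2: C(9,2)·!7 = 36·1854 = 66744
  i=3: C(9,3)·!6 = 84·265 = 22260
  i=4: C(9,4)·!5 = 126·44 = 5544
  i=5: C(9,5)·!4 = 126·9 = 1134
  i=6: C(9,6)·!3 = 84·2 = 168
Total = 362843.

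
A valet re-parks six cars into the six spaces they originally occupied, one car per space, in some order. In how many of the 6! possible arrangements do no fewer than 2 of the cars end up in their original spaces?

# with exactly i fixed is C(6,i)·!(6-i); sum over i=2..6:
  i=2: C(6,2)·!4 = 15·9 = 135
  i=3: C(6,3)·!3 = 20·2 = 40
  i=4: C(6,4)·!2 = 15·1 = 15
  i=5: C(6,5)·!1 = 6·0 = 0
  i=6: C(6,6)·!0 = 1·1 = 1
Total = 191.

191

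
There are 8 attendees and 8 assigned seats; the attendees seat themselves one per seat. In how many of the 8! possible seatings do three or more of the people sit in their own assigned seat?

3235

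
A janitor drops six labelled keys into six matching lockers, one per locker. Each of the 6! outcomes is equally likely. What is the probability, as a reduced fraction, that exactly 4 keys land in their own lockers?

1/48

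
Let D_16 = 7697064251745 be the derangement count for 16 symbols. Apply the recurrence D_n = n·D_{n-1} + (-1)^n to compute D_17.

130850092279664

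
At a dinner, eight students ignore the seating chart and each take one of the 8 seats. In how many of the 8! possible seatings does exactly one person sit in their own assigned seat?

14832

Pick the single fixed position: C(8,1) = 8 ways.
The other 7 form a derangement: !7 = 1854.
Total: 8 × 1854 = 14832.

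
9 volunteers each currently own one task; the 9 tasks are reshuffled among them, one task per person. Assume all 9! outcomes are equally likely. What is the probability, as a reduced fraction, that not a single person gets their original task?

16687/45360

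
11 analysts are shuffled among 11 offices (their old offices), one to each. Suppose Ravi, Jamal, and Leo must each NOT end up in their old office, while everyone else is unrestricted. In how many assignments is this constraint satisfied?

Let A_j be the event that the j-th constrained one is fixed. By inclusion-exclusion over the 3 events:
Σ_{j=0}^{3} (-1)^j C(3,j)(11-j)!
= C(3,0)·11! - C(3,1)·10! + C(3,2)·9! - C(3,3)·8!
= 39916800 - 10886400 + 1088640 - 40320
= 30078720

30078720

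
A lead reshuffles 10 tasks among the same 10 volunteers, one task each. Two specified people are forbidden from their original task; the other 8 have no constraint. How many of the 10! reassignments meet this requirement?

2943360

Let A_j be the event that the j-th constrained one is fixed. By inclusion-exclusion over the 2 events:
Σ_{j=0}^{2} (-1)^j C(2,j)(10-j)!
= C(2,0)·10! - C(2,1)·9! + C(2,2)·8!
= 3628800 - 725760 + 40320
= 2943360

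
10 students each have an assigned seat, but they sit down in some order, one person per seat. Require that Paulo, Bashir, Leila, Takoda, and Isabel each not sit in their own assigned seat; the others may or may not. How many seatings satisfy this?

Inclusion-exclusion on the 5 forbidden self-matches:
Σ_{j=0}^{5} (-1)^j C(5,j)(10-j)!
= C(5,0)·10! - C(5,1)·9! + C(5,2)·8! - C(5,3)·7! + C(5,4)·6! - C(5,5)·5!
= 3628800 - 1814400 + 403200 - 50400 + 3600 - 120
= 2170680

2170680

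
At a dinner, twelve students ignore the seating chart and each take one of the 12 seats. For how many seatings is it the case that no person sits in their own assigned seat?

176214841

By inclusion-exclusion, !12 = Σ (-1)^k · 12!/k! for k=0..12
= 12! - 12!/1! + 12!/2! - 12!/3! + 12!/4! - 12!/5! + 12!/6! - 12!/7! + 12!/8! - 12!/9! + 12!/10! - 12!/11! + 12!/12!
= 479001600 - 479001600 + 239500800 - 79833600 + 19958400 - 3991680 + 665280 - 95040 + 11880 - 1320 + 132 - 12 + 1
= 176214841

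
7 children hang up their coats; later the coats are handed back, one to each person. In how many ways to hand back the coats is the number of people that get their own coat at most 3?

# with exactly i fixed is C(7,i)·!(7-i); sum over i=0..3:
  i=0: C(7,0)·!7 = 1·1854 = 1854
  i=1: C(7,1)·!6 = 7·265 = 1855
  i=2: C(7,2)·!5 = 21·44 = 924
  i=3: C(7,3)·!4 = 35·9 = 315
Total = 4948.

4948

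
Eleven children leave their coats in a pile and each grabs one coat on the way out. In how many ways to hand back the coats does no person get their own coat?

14684570

Recurrence: !11 = 10·(!10 + !9).
!11 = 10·(1334961 + 133496) = 10·1468457 = 14684570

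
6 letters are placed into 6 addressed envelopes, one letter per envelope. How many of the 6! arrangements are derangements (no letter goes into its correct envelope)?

Use !n = n·!(n-1) + (-1)^n.
!6 = 6·44 + 1 = 265

265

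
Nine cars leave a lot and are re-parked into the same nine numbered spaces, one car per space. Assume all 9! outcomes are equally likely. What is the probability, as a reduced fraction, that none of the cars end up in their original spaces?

16687/45360

Favorable outcomes: !9 = 133496.
Total outcomes: 9! = 362880.
Probability = 133496/362880 = 16687/45360.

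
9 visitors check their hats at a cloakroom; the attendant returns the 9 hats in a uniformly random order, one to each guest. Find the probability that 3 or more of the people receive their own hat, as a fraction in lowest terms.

29143/362880

Favorable outcomes: Σ_{i≥3} C(9,i)·!(9-i) = 84·265 + 126·44 + 126·9 + 84·2 + 36·1 + 9·0 + 1·1 = 29143.
Total outcomes: 9! = 362880.
Probability = 29143/362880 = 29143/362880.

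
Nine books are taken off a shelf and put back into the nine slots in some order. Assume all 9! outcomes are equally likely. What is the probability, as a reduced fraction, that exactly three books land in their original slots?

53/864

Favorable outcomes: C(9,3)·!6 = 84·265 = 22260.
Total outcomes: 9! = 362880.
Probability = 22260/362880 = 53/864.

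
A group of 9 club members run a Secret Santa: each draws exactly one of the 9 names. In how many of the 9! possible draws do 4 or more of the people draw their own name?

6883

# with exactly i fixed is C(9,i)·!(9-i); sum over i=4..9:
  i=4: C(9,4)·!5 = 126·44 = 5544
  i=5: C(9,5)·!4 = 126·9 = 1134
  i=6: C(9,6)·!3 = 84·2 = 168
  i=7: C(9,7)·!2 = 36·1 = 36
  i=8: C(9,8)·!1 = 9·0 = 0
  i=9: C(9,9)·!0 = 1·1 = 1
Total = 6883.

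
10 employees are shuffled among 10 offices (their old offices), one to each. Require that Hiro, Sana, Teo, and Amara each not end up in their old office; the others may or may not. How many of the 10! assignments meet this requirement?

Inclusion-exclusion on the 4 forbidden self-matches:
Σ_{j=0}^{4} (-1)^j C(4,j)(10-j)!
= C(4,0)·10! - C(4,1)·9! + C(4,2)·8! - C(4,3)·7! + C(4,4)·6!
= 3628800 - 1451520 + 241920 - 20160 + 720
= 2399760

2399760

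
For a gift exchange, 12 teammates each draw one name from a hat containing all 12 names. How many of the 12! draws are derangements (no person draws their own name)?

!12 = 12! · Σ_{k=0}^{12} (-1)^k/k!
= 12! - 12!/1! + 12!/2! - 12!/3! + 12!/4! - 12!/5! + 12!/6! - 12!/7! + 12!/8! - 12!/9! + 12!/10! - 12!/11! + 12!/12!
= 479001600 - 479001600 + 239500800 - 79833600 + 19958400 - 3991680 + 665280 - 95040 + 11880 - 1320 + 132 - 12 + 1
= 176214841

176214841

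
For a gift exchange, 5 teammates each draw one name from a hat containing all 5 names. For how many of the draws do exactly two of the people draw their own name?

Choose which 2 of the 5 are fixed: C(5,2) = 10.
The remaining 3 must be deranged: !3 = 2.
Total: 10 × 2 = 20.

20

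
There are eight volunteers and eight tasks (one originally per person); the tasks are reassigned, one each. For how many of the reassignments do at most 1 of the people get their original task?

Sum C(8,i)·!(8-i) for i = 0..1:
  i=0: C(8,0)·!8 = 1·14833 = 14833
  i=1: C(8,1)·!7 = 8·1854 = 14832
Total = 29665.

29665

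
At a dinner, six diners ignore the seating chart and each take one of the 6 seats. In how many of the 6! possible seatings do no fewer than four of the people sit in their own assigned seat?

16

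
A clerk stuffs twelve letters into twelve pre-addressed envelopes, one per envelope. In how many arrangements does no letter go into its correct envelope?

!12 is the nearest integer to 12!/e.
12! = 479001600, and 479001600/e ≈ 176214840.93, so !12 = 176214841.

176214841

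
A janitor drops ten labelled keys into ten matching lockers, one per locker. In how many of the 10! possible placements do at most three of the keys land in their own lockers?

3559886

# with exactly i fixed is C(10,i)·!(10-i); sum over i=0..3:
  i=0: C(10,0)·!10 = 1·1334961 = 1334961
  i=1: C(10,1)·!9 = 10·133496 = 1334960
  i=2: C(10,2)·!8 = 45·14833 = 667485
  i=3: C(10,3)·!7 = 120·1854 = 222480
Total = 3559886.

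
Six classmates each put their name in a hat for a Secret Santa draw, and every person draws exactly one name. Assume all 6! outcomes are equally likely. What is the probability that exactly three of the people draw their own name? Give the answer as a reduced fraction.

1/18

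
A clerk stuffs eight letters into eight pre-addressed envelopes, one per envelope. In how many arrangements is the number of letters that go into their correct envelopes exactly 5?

Choose which 5 of the 8 are fixed: C(8,5) = 56.
The other 3 form a derangement: !3 = 2.
Total: 56 × 2 = 112.

112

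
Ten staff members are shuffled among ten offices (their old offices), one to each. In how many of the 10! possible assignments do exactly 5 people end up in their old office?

11088

Pick the 5 fixed positions: C(10,5) = 252 ways.
The remaining 5 must be deranged: !5 = 44.
Total: 252 × 44 = 11088.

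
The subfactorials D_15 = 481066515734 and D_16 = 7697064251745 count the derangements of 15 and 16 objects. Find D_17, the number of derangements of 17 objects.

130850092279664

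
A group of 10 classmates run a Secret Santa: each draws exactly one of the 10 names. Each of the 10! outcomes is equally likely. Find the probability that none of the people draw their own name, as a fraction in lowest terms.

16481/44800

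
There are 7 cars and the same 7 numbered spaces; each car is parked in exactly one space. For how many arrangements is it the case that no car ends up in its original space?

1854

The subfactorial !7 = [7!/e] (nearest integer).
7! = 5040, and 5040/e ≈ 1854.11, so !7 = 1854.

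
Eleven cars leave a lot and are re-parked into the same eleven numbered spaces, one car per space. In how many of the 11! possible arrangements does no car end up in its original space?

14684570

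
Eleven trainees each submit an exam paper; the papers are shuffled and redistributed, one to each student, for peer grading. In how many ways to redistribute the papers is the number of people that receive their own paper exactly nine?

55

Pick the 9 fixed positions: C(11,9) = 55 ways.
The remaining 2 must be deranged: !2 = 1.
Total: 55 × 1 = 55.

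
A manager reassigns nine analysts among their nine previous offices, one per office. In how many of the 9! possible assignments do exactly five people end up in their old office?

1134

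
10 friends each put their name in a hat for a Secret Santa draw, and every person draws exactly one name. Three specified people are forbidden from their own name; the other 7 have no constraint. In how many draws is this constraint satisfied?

Let A_j be the event that the j-th constrained one is fixed. By inclusion-exclusion over the 3 events:
Σ_{j=0}^{3} (-1)^j C(3,j)(10-j)!
= C(3,0)·10! - C(3,1)·9! + C(3,2)·8! - C(3,3)·7!
= 3628800 - 1088640 + 120960 - 5040
= 2656080

2656080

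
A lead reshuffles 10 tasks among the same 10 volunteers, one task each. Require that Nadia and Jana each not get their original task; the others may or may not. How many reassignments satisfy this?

Let A_j be the event that the j-th constrained one is fixed. By inclusion-exclusion over the 2 events:
Σ_{j=0}^{2} (-1)^j C(2,j)(10-j)!
= C(2,0)·10! - C(2,1)·9! + C(2,2)·8!
= 3628800 - 725760 + 40320
= 2943360

2943360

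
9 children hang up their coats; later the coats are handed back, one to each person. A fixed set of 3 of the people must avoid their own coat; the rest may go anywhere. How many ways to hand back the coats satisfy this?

256320

Inclusion-exclusion on the 3 forbidden self-matches:
Σ_{j=0}^{3} (-1)^j C(3,j)(9-j)!
= C(3,0)·9! - C(3,1)·8! + C(3,2)·7! - C(3,3)·6!
= 362880 - 120960 + 15120 - 720
= 256320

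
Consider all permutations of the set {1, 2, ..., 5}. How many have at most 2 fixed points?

# with exactly i fixed is C(5,i)·!(5-i); sum over i=0..2:
  i=0: C(5,0)·!5 = 1·44 = 44
  i=1: C(5,1)·!4 = 5·9 = 45
  i=2: C(5,2)·!3 = 10·2 = 20
Total = 109.

109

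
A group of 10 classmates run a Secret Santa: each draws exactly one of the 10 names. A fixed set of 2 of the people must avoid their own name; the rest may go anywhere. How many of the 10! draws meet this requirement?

Let A_j be the event that the j-th constrained one is fixed. By inclusion-exclusion over the 2 events:
Σ_{j=0}^{2} (-1)^j C(2,j)(10-j)!
= C(2,0)·10! - C(2,1)·9! + C(2,2)·8!
= 3628800 - 725760 + 40320
= 2943360

2943360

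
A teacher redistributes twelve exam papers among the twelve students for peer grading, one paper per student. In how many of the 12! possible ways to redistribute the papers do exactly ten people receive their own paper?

Pick the 10 fixed positions: C(12,10) = 66 ways.
The other 2 form a derangement: !2 = 1.
Total: 66 × 1 = 66.

66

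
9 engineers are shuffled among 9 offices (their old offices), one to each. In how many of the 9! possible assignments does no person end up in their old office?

133496

!9 is the nearest integer to 9!/e.
9! = 362880, and 362880/e ≈ 133496.09, so !9 = 133496.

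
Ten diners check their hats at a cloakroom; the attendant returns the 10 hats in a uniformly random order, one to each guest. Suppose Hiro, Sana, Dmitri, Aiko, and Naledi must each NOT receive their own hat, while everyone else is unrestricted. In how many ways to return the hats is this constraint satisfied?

2170680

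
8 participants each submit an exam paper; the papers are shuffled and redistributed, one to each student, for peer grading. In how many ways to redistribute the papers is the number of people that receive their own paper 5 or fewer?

Sum C(8,i)·!(8-i) for i = 0..5:
  i=0: C(8,0)·!8 = 1·14833 = 14833
  i=1: C(8,1)·!7 = 8·1854 = 14832
  i=2: C(8,2)·!6 = 28·265 = 7420
  i=3: C(8,3)·!5 = 56·44 = 2464
  i=4: C(8,4)·!4 = 70·9 = 630
  i=5: C(8,5)·!3 = 56·2 = 112
Total = 40291.

40291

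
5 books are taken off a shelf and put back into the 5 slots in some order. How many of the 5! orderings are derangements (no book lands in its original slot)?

The subfactorial !5 = [5!/e] (nearest integer).
5! = 120, and 120/e ≈ 44.15, so !5 = 44.

44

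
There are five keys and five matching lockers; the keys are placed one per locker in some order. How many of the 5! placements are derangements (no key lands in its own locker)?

The subfactorial !5 = [5!/e] (nearest integer).
5! = 120, and 120/e ≈ 44.15, so !5 = 44.

44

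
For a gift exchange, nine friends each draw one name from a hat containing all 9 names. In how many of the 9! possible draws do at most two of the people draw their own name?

333737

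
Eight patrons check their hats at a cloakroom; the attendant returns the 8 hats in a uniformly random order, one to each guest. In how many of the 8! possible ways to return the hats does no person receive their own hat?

14833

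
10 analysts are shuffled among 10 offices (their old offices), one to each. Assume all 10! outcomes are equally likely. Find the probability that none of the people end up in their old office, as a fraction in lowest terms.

16481/44800

Favorable outcomes: !10 = 1334961.
Total outcomes: 10! = 3628800.
Probability = 1334961/3628800 = 16481/44800.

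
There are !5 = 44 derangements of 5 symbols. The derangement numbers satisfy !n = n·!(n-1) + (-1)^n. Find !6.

265

!6 = 6·44 + 1 = 265.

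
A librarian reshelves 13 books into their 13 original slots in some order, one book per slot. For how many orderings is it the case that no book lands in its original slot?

Recurrence: !13 = 12·(!12 + !11).
!13 = 12·(176214841 + 14684570) = 12·190899411 = 2290792932

2290792932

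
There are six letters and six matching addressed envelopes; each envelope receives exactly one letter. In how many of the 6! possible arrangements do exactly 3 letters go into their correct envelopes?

40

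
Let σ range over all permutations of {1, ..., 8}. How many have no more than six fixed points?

40319

# with exactly i fixed is C(8,i)·!(8-i); sum over i=0..6:
  i=0: C(8,0)·!8 = 1·14833 = 14833
  i=1: C(8,1)·!7 = 8·1854 = 14832
  i=2: C(8,2)·!6 = 28·265 = 7420
  i=3: C(8,3)·!5 = 56·44 = 2464
  i=4: C(8,4)·!4 = 70·9 = 630
  i=5: C(8,5)·!3 = 56·2 = 112
  i=6: C(8,6)·!2 = 28·1 = 28
Total = 40319.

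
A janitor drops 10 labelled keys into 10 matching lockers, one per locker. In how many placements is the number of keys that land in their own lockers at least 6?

Sum C(10,i)·!(10-i) for i = 6..10:
  i=6: C(10,6)·!4 = 210·9 = 1890
  i=7: C(10,7)·!3 = 120·2 = 240
  i=8: C(10,8)·!2 = 45·1 = 45
  i=9: C(10,9)·!1 = 10·0 = 0
  i=10: C(10,10)·!0 = 1·1 = 1
Total = 2176.

2176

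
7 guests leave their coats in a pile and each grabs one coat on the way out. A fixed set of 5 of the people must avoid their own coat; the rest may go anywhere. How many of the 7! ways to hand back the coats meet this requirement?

2428

Let A_j be the event that the j-th constrained one is fixed. By inclusion-exclusion over the 5 events:
Σ_{j=0}^{5} (-1)^j C(5,j)(7-j)!
= C(5,0)·7! - C(5,1)·6! + C(5,2)·5! - C(5,3)·4! + C(5,4)·3! - C(5,5)·2!
= 5040 - 3600 + 1200 - 240 + 30 - 2
= 2428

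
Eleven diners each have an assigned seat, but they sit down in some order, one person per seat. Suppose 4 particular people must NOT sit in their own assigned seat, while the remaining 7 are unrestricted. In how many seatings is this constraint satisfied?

27422640

Inclusion-exclusion on the 4 forbidden self-matches:
Σ_{j=0}^{4} (-1)^j C(4,j)(11-j)!
= C(4,0)·11! - C(4,1)·10! + C(4,2)·9! - C(4,3)·8! + C(4,4)·7!
= 39916800 - 14515200 + 2177280 - 161280 + 5040
= 27422640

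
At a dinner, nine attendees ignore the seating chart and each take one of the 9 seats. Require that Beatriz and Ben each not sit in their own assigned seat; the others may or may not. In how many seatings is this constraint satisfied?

287280

Inclusion-exclusion on the 2 forbidden self-matches:
Σ_{j=0}^{2} (-1)^j C(2,j)(9-j)!
= C(2,0)·9! - C(2,1)·8! + C(2,2)·7!
= 362880 - 80640 + 5040
= 287280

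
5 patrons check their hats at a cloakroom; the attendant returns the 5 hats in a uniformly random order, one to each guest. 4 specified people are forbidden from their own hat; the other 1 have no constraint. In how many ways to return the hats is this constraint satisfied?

Let A_j be the event that the j-th constrained one is fixed. By inclusion-exclusion over the 4 events:
Σ_{j=0}^{4} (-1)^j C(4,j)(5-j)!
= C(4,0)·5! - C(4,1)·4! + C(4,2)·3! - C(4,3)·2! + C(4,4)·1!
= 120 - 96 + 36 - 8 + 1
= 53

53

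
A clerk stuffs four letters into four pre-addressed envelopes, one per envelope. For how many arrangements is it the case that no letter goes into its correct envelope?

9

The number of derangements of 4 is !4 = Σ_{k=0}^{4} (-1)^k·4!/k!
= 4! - 4!/1! + 4!/2! - 4!/3! + 4!/4!
= 24 - 24 + 12 - 4 + 1
= 9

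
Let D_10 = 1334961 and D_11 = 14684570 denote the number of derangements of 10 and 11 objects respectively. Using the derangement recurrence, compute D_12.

D_12 = (12-1)·(D_11 + D_10) = 11·(14684570 + 1334961) = 11·16019531 = 176214841.

176214841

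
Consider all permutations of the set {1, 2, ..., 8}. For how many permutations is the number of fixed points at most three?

Sum C(8,i)·!(8-i) for i = 0..3:
  i=0: C(8,0)·!8 = 1·14833 = 14833
  i=1: C(8,1)·!7 = 8·1854 = 14832
  i=2: C(8,2)·!6 = 28·265 = 7420
  i=3: C(8,3)·!5 = 56·44 = 2464
Total = 39549.

39549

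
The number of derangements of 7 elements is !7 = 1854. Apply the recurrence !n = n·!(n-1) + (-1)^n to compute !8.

14833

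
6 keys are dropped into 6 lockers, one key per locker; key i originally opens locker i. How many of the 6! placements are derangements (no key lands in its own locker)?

265

The subfactorial !6 = [6!/e] (nearest integer).
6! = 720, and 720/e ≈ 264.87, so !6 = 265.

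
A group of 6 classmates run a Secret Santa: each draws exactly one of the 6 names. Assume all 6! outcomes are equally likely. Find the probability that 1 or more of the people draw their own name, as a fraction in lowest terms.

91/144

Favorable outcomes: Σ_{i≥1} C(6,i)·!(6-i) = 6·44 + 15·9 + 20·2 + 15·1 + 6·0 + 1·1 = 455.
Total outcomes: 6! = 720.
Probability = 455/720 = 91/144.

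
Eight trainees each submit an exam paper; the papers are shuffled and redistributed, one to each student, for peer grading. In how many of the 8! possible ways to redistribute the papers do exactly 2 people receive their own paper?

Choose which 2 of the 8 are fixed: C(8,2) = 28.
The remaining 6 must be deranged: !6 = 265.
Total: 28 × 265 = 7420.

7420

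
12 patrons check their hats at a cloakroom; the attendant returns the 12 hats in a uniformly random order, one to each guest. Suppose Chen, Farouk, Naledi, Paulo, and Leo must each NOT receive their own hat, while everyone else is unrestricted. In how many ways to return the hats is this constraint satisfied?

Inclusion-exclusion on the 5 forbidden self-matches:
Σ_{j=0}^{5} (-1)^j C(5,j)(12-j)!
= C(5,0)·12! - C(5,1)·11! + C(5,2)·10! - C(5,3)·9! + C(5,4)·8! - C(5,5)·7!
= 479001600 - 199584000 + 36288000 - 3628800 + 201600 - 5040
= 312273360

312273360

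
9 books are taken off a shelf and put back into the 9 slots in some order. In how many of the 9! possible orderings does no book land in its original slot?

133496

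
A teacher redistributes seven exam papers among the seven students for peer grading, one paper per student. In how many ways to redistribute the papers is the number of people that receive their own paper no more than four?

5018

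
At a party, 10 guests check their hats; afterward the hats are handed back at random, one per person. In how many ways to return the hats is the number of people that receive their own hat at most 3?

3559886

Sum C(10,i)·!(10-i) for i = 0..3:
  i=0: C(10,0)·!10 = 1·1334961 = 1334961
  i=1: C(10,1)·!9 = 10·133496 = 1334960
  i=2: C(10,2)·!8 = 45·14833 = 667485
  i=3: C(10,3)·!7 = 120·1854 = 222480
Total = 3559886.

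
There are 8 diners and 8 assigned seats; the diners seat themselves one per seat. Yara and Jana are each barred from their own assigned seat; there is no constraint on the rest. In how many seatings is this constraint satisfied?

30960

Inclusion-exclusion on the 2 forbidden self-matches:
Σ_{j=0}^{2} (-1)^j C(2,j)(8-j)!
= C(2,0)·8! - C(2,1)·7! + C(2,2)·6!
= 40320 - 10080 + 720
= 30960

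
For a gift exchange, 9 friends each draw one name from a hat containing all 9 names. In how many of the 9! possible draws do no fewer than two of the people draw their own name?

# with exactly i fixed is C(9,i)·!(9-i); sum over i=2..9:
  i=2: C(9,2)·!7 = 36·1854 = 66744
  i=3: C(9,3)·!6 = 84·265 = 22260
  i=4: C(9,4)·!5 = 126·44 = 5544
  i=5: C(9,5)·!4 = 126·9 = 1134
  i=6: C(9,6)·!3 = 84·2 = 168
  i=7: C(9,7)·!2 = 36·1 = 36
  i=8: C(9,8)·!1 = 9·0 = 0
  i=9: C(9,9)·!0 = 1·1 = 1
Total = 95887.

95887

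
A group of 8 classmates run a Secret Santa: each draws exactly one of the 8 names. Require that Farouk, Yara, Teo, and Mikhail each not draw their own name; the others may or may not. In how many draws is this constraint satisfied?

Inclusion-exclusion on the 4 forbidden self-matches:
Σ_{j=0}^{4} (-1)^j C(4,j)(8-j)!
= C(4,0)·8! - C(4,1)·7! + C(4,2)·6! - C(4,3)·5! + C(4,4)·4!
= 40320 - 20160 + 4320 - 480 + 24
= 24024

24024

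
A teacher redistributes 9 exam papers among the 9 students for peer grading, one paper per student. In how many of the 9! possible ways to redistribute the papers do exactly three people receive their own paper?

22260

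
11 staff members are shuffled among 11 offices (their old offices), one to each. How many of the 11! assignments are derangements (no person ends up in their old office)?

14684570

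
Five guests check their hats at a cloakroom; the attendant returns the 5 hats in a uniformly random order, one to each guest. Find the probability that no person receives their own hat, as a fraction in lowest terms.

11/30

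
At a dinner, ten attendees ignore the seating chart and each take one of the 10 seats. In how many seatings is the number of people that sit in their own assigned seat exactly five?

11088

Choose which 5 of the 10 are fixed: C(10,5) = 252.
The remaining 5 must be deranged: !5 = 44.
Total: 252 × 44 = 11088.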